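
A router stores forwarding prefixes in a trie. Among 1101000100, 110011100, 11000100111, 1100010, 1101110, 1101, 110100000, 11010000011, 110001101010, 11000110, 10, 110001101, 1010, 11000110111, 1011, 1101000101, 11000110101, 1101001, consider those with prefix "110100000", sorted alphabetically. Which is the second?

11010000011

Filter for "110100000…" and sort: "110100000", "11010000011"
The 2nd is 11010000011.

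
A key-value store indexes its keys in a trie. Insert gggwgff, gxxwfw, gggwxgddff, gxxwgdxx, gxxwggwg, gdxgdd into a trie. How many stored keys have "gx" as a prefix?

Traverse to the node for "gx", then collect every word in that subtree.
Words under "gx": gxxwfw, gxxwgdxx, gxxwggwg
Count: 3

3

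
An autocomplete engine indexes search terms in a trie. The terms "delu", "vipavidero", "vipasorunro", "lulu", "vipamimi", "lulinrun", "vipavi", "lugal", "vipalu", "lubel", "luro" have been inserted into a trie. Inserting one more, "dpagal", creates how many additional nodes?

5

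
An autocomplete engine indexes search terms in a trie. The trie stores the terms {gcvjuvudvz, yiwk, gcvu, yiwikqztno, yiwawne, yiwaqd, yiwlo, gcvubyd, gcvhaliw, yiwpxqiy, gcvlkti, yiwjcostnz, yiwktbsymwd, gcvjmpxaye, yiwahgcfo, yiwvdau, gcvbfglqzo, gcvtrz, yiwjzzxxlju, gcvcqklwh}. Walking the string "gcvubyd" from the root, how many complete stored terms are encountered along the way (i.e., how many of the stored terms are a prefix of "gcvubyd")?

Check each prefix of "gcvubyd" against the stored set — each match is an end-marker on the path.
Prefixes of the query that are stored words: "gcvu", "gcvubyd"
Count: 2

2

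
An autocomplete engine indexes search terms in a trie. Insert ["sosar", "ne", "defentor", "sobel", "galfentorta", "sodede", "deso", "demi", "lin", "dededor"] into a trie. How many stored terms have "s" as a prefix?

Filter for entries beginning with "s":
Words under "s": sobel, sodede, sosar
Count: 3

3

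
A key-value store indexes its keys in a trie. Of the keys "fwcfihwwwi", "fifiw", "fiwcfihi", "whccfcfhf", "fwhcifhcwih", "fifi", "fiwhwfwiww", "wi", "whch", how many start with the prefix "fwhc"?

1

Filter for entries beginning with "fwhc":
Words under "fwhc": fwhcifhcwih
Count: 1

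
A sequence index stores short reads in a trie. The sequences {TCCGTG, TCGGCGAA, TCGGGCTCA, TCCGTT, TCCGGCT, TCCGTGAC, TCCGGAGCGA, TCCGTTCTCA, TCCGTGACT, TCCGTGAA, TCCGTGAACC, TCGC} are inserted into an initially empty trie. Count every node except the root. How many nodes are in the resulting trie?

37

For each word, the new-node count is its length minus the longest prefix already in the trie:
  "TCCGTG" → 6 new (T, C, C, G, T, G)
  "TCGGCGAA" → prefix "TC" already present; 6 new (G, G, C, G, A, A)
  "TCGGGCTCA" → prefix "TCGG" already present; 5 new (G, C, T, C, A)
  "TCCGTT" → prefix "TCCGT" already present; 1 new (T)
  "TCCGGCT" → prefix "TCCG" already present; 3 new (G, C, T)
  "TCCGTGAC" → prefix "TCCGTG" already present; 2 new (A, C)
  "TCCGGAGCGA" → prefix "TCCGG" already present; 5 new (A, G, C, G, A)
  "TCCGTTCTCA" → prefix "TCCGTT" already present; 4 new (C, T, C, A)
  "TCCGTGACT" → prefix "TCCGTGAC" already present; 1 new (T)
  "TCCGTGAA" → prefix "TCCGTGA" already present; 1 new (A)
  "TCCGTGAACC" → prefix "TCCGTGAA" already present; 2 new (C, C)
  "TCGC" → prefix "TCG" already present; 1 new (C)
Total nodes = 6 + 6 + 5 + 1 + 3 + 2 + 5 + 4 + 1 + 1 + 2 + 1 = 37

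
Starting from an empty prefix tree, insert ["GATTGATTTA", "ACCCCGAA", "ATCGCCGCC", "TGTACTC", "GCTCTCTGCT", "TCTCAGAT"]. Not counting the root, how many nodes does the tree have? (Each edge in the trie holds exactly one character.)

49

Count nodes per top-level branch (shared prefixes stored once):
  'A'-branch (ACCCCGAA, ATCGCCGCC): 16 nodes
  'G'-branch (GATTGATTTA, GCTCTCTGCT): 19 nodes
  'T'-branch (TCTCAGAT, TGTACTC): 14 nodes
Sum: 49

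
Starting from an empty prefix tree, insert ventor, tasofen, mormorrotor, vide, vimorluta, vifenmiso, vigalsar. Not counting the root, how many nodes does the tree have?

47

Insert word by word; a character creates a node only if that edge doesn't already exist:
  "ventor" → 6 new (v, e, n, t, o, r)
  "tasofen" → 7 new (t, a, s, o, f, e, n)
  "mormorrotor" → 11 new (m, o, r, m, o, r, r, o, t, o, r)
  "vide" → prefix "v" already present; 3 new (i, d, e)
  "vimorluta" → prefix "vi" already present; 7 new (m, o, r, l, u, t, a)
  "vifenmiso" → prefix "vi" already present; 7 new (f, e, n, m, i, s, o)
  "vigalsar" → prefix "vi" already present; 6 new (g, a, l, s, a, r)
Total nodes = 6 + 7 + 11 + 3 + 7 + 7 + 6 = 47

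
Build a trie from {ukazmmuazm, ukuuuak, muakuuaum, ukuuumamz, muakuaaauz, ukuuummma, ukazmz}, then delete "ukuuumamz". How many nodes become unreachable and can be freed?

Walk "ukuuumamz" from the leaf back toward the root, removing each node that no remaining word uses.
The suffix "amz" (3 nodes) is used only by "ukuuumamz"; the node for "ukuuum" still has the child "m", so pruning stops there.
Nodes removed: 3

3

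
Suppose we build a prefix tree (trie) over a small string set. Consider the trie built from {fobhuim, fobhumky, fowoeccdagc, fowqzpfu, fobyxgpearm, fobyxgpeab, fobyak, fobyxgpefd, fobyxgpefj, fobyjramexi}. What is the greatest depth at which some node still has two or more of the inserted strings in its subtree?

The deepest shared node is where two words last agree before diverging.
e.g. "fobyxgpeab" and "fobyxgpearm" share the prefix "fobyxgpea" of length 9; no pair shares a longer one.
Longest shared-prefix length: 9

9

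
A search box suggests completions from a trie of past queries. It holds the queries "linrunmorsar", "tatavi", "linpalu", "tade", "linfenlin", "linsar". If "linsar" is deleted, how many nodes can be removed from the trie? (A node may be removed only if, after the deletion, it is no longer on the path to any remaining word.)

3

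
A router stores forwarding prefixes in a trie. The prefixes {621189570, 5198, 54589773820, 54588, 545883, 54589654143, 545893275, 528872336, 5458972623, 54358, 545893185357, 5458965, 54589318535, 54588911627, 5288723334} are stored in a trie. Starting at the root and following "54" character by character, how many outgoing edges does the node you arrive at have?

2

Follow the path "54" to its node, then look at its outgoing edges.
Characters that immediately follow "54" among the stored strings: {3, 5}.
That node has 2 child edges.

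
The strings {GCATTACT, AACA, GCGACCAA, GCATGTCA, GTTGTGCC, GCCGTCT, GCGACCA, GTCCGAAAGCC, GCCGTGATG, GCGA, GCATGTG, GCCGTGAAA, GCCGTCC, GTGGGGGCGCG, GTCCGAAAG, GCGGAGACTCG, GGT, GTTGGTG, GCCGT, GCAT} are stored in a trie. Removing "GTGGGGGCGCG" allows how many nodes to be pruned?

After clearing the end-marker at "GTGGGGGCGCG", prune upward until reaching a node still needed by another word.
The suffix "GGGGGCGCG" (9 nodes) is used only by "GTGGGGGCGCG"; the node for "GT" still has the child "T", so pruning stops there.
Nodes removed: 9

9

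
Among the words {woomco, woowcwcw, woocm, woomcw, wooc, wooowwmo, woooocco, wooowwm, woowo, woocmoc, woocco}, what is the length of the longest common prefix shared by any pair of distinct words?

Equivalently: take the maximum, over all pairs, of their longest common prefix length.
e.g. "wooowwm" and "wooowwmo" share the prefix "wooowwm" of length 7; no pair shares a longer one.
Longest shared-prefix length: 7

7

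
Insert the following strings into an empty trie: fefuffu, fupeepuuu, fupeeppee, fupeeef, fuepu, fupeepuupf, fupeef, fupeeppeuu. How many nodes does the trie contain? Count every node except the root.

Count nodes per top-level branch (shared prefixes stored once):
  'f'-branch (fefuffu, fuepu, fupeeef, fupeef, fupeeppee, fupeeppeuu, fupeepuupf, fupeepuuu): 28 nodes
Sum: 28

28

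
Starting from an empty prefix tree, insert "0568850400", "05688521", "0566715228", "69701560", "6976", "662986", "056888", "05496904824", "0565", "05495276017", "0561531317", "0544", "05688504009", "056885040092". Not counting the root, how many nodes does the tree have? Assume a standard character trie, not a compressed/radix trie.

For each word, the new-node count is its length minus the longest prefix already in the trie:
  "0568850400" → 10 new (0, 5, 6, 8, 8, 5, 0, 4, 0, 0)
  "05688521" → prefix "056885" already present; 2 new (2, 1)
  "0566715228" → prefix "056" already present; 7 new (6, 7, 1, 5, 2, 2, 8)
  "69701560" → 8 new (6, 9, 7, 0, 1, 5, 6, 0)
  "6976" → prefix "697" already present; 1 new (6)
  "662986" → prefix "6" already present; 5 new (6, 2, 9, 8, 6)
  "056888" → prefix "05688" already present; 1 new (8)
  "05496904824" → prefix "05" already present; 9 new (4, 9, 6, 9, 0, 4, 8, 2, 4)
  "0565" → prefix "056" already present; 1 new (5)
  "05495276017" → prefix "0549" already present; 7 new (5, 2, 7, 6, 0, 1, 7)
  "0561531317" → prefix "056" already present; 7 new (1, 5, 3, 1, 3, 1, 7)
  "0544" → prefix "054" already present; 1 new (4)
  "05688504009" → prefix "0568850400" already present; 1 new (9)
  "056885040092" → prefix "05688504009" already present; 1 new (2)
Total nodes = 10 + 2 + 7 + 8 + 1 + 5 + 1 + 9 + 1 + 7 + 7 + 1 + 1 + 1 = 61

61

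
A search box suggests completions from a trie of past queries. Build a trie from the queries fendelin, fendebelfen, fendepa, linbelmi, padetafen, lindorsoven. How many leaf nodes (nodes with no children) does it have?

A leaf is a node with no children — equivalently, the end of a word that is not a proper prefix of any other stored word.
Those words: "fendebelfen", "fendelin", "fendepa", "linbelmi", "lindorsoven", "padetafen"
Leaf count: 6

6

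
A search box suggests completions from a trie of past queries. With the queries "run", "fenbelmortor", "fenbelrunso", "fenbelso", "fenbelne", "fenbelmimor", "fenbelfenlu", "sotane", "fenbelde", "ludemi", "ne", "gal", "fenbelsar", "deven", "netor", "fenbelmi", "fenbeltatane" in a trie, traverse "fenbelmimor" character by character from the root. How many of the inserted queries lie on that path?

2

Traverse "fenbelmimor" character by character; count nodes along the way that are marked as word ends.
Prefixes of the query that are stored words: "fenbelmi", "fenbelmimor"
Count: 2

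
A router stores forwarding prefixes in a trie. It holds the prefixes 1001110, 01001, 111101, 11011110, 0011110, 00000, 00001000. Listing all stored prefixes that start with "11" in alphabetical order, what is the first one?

11011110

DFS of the "11" subtree visits, in order: "11011110", "111101"
Position 1: 11011110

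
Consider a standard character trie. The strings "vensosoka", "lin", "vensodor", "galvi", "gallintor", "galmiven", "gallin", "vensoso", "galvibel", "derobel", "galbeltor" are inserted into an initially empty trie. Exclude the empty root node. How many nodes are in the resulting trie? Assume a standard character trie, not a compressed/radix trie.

Trace insertions, counting only characters that open a new branch:
  "vensosoka" → 9 new (v, e, n, s, o, s, o, k, a)
  "lin" → 3 new (l, i, n)
  "vensodor" → prefix "venso" already present; 3 new (d, o, r)
  "galvi" → 5 new (g, a, l, v, i)
  "gallintor" → prefix "gal" already present; 6 new (l, i, n, t, o, r)
  "galmiven" → prefix "gal" already present; 5 new (m, i, v, e, n)
  "gallin" → prefix "gallin" already present; 0 new (none)
  "vensoso" → prefix "vensoso" already present; 0 new (none)
  "galvibel" → prefix "galvi" already present; 3 new (b, e, l)
  "derobel" → 7 new (d, e, r, o, b, e, l)
  "galbeltor" → prefix "gal" already present; 6 new (b, e, l, t, o, r)
Total nodes = 9 + 3 + 3 + 5 + 6 + 5 + 0 + 0 + 3 + 7 + 6 = 47

47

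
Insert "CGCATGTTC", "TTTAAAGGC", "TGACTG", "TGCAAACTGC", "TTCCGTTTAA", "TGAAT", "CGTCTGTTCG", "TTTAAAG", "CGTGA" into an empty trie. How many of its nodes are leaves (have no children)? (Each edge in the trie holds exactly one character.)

8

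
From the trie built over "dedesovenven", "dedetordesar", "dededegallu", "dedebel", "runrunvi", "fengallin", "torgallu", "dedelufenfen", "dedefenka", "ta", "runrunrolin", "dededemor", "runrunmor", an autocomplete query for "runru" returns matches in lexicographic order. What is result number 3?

runrunvi

Filter for "runru…" and sort: "runrunmor", "runrunrolin", "runrunvi"
The 3rd is runrunvi.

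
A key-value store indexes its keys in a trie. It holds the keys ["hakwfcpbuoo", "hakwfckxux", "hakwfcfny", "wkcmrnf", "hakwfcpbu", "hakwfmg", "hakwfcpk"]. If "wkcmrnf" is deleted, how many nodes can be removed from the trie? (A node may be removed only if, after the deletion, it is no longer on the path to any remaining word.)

Walk "wkcmrnf" from the leaf back toward the root, removing each node that no remaining word uses.
No other word shares any prefix with "wkcmrnf", so all 7 of its nodes go.
Nodes removed: 7

7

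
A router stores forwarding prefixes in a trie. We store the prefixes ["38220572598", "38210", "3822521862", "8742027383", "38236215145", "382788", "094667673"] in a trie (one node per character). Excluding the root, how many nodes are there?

For each word, the new-node count is its length minus the longest prefix already in the trie:
  "38220572598" → 11 new (3, 8, 2, 2, 0, 5, 7, 2, 5, 9, 8)
  "38210" → prefix "382" already present; 2 new (1, 0)
  "3822521862" → prefix "3822" already present; 6 new (5, 2, 1, 8, 6, 2)
  "8742027383" → 10 new (8, 7, 4, 2, 0, 2, 7, 3, 8, 3)
  "38236215145" → prefix "382" already present; 8 new (3, 6, 2, 1, 5, 1, 4, 5)
  "382788" → prefix "382" already present; 3 new (7, 8, 8)
  "094667673" → 9 new (0, 9, 4, 6, 6, 7, 6, 7, 3)
Total nodes = 11 + 2 + 6 + 10 + 8 + 3 + 9 = 49

49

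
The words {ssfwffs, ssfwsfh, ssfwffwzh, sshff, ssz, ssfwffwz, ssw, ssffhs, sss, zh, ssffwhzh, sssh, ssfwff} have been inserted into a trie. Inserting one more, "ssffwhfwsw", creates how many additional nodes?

The longest prefix of "ssffwhfwsw" already in the trie is "ssffwh" (length 6).
Each of the 4 remaining characters creates one node.

4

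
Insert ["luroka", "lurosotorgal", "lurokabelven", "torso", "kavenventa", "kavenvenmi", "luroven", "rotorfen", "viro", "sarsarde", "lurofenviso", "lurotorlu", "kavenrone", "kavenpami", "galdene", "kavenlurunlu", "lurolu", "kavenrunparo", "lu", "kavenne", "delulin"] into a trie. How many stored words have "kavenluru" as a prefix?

1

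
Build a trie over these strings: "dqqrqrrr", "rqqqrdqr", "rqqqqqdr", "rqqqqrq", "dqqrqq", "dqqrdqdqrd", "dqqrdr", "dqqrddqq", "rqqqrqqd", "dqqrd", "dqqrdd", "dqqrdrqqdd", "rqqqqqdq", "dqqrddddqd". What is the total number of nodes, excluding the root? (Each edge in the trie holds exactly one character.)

Trace insertions, counting only characters that open a new branch:
  "dqqrqrrr" → 8 new (d, q, q, r, q, r, r, r)
  "rqqqrdqr" → 8 new (r, q, q, q, r, d, q, r)
  "rqqqqqdr" → prefix "rqqq" already present; 4 new (q, q, d, r)
  "rqqqqrq" → prefix "rqqqq" already present; 2 new (r, q)
  "dqqrqq" → prefix "dqqrq" already present; 1 new (q)
  "dqqrdqdqrd" → prefix "dqqr" already present; 6 new (d, q, d, q, r, d)
  "dqqrdr" → prefix "dqqrd" already present; 1 new (r)
  "dqqrddqq" → prefix "dqqrd" already present; 3 new (d, q, q)
  "rqqqrqqd" → prefix "rqqqr" already present; 3 new (q, q, d)
  "dqqrd" → prefix "dqqrd" already present; 0 new (none)
  "dqqrdd" → prefix "dqqrdd" already present; 0 new (none)
  "dqqrdrqqdd" → prefix "dqqrdr" already present; 4 new (q, q, d, d)
  "rqqqqqdq" → prefix "rqqqqqd" already present; 1 new (q)
  "dqqrddddqd" → prefix "dqqrdd" already present; 4 new (d, d, q, d)
Total nodes = 8 + 8 + 4 + 2 + 1 + 6 + 1 + 3 + 3 + 0 + 0 + 4 + 1 + 4 = 45

45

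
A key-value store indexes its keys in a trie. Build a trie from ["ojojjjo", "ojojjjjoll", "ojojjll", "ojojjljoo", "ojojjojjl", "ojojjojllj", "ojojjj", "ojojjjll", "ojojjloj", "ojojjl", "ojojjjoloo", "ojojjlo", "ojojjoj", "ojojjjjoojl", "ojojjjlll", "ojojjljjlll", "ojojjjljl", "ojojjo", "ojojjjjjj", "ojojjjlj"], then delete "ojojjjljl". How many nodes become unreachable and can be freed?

A node on "ojojjjljl"'s path can go only if nothing else ends at it or branches off below it.
The suffix "l" (1 node) is used only by "ojojjjljl"; "ojojjjlj" is itself a stored word, so pruning stops there.
Nodes removed: 1

1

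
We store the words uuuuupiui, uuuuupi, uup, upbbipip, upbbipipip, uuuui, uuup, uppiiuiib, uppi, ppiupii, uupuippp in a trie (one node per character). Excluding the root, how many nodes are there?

40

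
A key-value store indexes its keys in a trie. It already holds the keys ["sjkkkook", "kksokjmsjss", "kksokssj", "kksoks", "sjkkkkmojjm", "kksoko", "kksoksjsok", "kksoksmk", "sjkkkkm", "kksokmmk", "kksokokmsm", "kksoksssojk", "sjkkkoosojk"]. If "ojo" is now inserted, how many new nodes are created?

3

Nothing in the trie begins with "o"; the whole of "ojo" is new.
3 − 0 = 3 new nodes.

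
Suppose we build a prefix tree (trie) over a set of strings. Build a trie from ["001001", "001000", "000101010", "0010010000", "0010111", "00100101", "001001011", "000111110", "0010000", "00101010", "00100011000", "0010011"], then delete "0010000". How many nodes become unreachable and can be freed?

1

A node on "0010000"'s path can go only if nothing else ends at it or branches off below it.
The suffix "0" (1 node) is used only by "0010000"; the node for "001000" still has the child "1", so pruning stops there.
Nodes removed: 1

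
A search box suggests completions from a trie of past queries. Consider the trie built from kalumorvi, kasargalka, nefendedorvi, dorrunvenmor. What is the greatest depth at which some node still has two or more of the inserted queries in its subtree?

2

Equivalently: take the maximum, over all pairs, of their longest common prefix length.
"kalumorvi" and "kasargalka" agree on "ka" (2 characters) before diverging; nothing deeper is shared.
Longest shared-prefix length: 2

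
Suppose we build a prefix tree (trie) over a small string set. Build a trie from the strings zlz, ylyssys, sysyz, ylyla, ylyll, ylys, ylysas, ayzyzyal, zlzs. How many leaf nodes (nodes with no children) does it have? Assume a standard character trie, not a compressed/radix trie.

7

A leaf is a node with no children — equivalently, the end of a word that is not a proper prefix of any other stored word.
Those words: "ayzyzyal", "sysyz", "ylyla", "ylyll", "ylysas", "ylyssys", "zlzs"
Leaf count: 7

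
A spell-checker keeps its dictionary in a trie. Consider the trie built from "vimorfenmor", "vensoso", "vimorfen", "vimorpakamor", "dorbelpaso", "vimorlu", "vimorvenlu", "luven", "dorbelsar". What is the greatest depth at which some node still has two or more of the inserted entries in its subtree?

8

Equivalently: take the maximum, over all pairs, of their longest common prefix length.
e.g. "vimorfen" and "vimorfenmor" share the prefix "vimorfen" of length 8; no pair shares a longer one.
Longest shared-prefix length: 8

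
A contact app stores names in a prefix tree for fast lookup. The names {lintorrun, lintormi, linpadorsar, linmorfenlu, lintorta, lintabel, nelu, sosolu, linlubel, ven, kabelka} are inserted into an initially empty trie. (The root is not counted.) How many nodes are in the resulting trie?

58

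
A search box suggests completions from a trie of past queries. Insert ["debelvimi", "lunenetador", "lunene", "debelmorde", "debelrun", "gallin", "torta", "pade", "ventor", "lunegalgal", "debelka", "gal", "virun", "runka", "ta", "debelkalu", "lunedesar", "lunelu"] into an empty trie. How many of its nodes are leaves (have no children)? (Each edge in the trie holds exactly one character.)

A leaf is a node with no children — equivalently, the end of a word that is not a proper prefix of any other stored word.
Those words: "debelkalu", "debelmorde", "debelrun", "debelvimi", "gallin", "lunedesar", "lunegalgal", "lunelu", "lunenetador", "pade", "runka", "ta", "torta", "ventor", "virun"
Leaf count: 15

15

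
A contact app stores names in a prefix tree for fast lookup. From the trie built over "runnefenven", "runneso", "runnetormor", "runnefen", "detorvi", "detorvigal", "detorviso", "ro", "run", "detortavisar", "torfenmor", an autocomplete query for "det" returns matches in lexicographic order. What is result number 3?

detorvigal

Filter for "det…" and sort: "detortavisar", "detorvi", "detorvigal", "detorviso"
Position 3: detorvigal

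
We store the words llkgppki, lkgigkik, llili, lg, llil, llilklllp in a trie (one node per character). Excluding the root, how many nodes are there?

For each word, the new-node count is its length minus the longest prefix already in the trie:
  "llkgppki" → 8 new (l, l, k, g, p, p, k, i)
  "lkgigkik" → prefix "l" already present; 7 new (k, g, i, g, k, i, k)
  "llili" → prefix "ll" already present; 3 new (i, l, i)
  "lg" → prefix "l" already present; 1 new (g)
  "llil" → prefix "llil" already present; 0 new (none)
  "llilklllp" → prefix "llil" already present; 5 new (k, l, l, l, p)
Total nodes = 8 + 7 + 3 + 1 + 0 + 5 = 24

24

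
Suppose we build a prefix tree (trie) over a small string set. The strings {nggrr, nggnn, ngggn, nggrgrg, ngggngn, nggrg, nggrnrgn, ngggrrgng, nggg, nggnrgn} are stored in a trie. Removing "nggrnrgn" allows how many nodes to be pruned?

4

After clearing the end-marker at "nggrnrgn", prune upward until reaching a node still needed by another word.
The suffix "nrgn" (4 nodes) is used only by "nggrnrgn"; the node for "nggr" still has the child "r", so pruning stops there.
Nodes removed: 4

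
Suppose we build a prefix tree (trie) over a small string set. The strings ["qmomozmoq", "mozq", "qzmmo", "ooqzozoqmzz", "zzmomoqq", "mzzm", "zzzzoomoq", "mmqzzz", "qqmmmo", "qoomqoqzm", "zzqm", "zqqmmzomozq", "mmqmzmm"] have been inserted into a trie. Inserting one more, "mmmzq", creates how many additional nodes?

The longest prefix of "mmmzq" already in the trie is "mm" (length 2).
Each of the 3 remaining characters creates one node.

3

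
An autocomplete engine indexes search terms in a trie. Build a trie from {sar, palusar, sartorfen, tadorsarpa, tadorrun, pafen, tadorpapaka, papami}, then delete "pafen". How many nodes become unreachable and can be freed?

3

A node on "pafen"'s path can go only if nothing else ends at it or branches off below it.
The suffix "fen" (3 nodes) is used only by "pafen"; the node for "pa" still has the child "l", so pruning stops there.
Nodes removed: 3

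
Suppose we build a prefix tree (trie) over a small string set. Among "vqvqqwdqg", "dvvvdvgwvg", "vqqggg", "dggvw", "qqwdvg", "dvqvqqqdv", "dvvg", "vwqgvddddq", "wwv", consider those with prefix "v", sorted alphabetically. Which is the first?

vqqggg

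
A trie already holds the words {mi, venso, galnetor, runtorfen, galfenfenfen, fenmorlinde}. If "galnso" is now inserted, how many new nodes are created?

2

Walking "galnso" from the root, the first 4 characters ("galn") follow existing edges; "s" is the first miss.
So 6 − 4 = 2 new nodes.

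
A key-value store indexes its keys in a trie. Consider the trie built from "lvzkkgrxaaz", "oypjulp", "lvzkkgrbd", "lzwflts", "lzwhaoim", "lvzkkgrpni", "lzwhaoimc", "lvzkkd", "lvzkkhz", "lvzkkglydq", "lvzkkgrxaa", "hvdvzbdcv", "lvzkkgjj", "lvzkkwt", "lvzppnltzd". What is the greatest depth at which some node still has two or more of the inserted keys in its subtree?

The deepest shared node is where two words last agree before diverging.
"lvzkkgrxaa" and "lvzkkgrxaaz" agree on "lvzkkgrxaa" (10 characters) before diverging; nothing deeper is shared.
Longest shared-prefix length: 10

10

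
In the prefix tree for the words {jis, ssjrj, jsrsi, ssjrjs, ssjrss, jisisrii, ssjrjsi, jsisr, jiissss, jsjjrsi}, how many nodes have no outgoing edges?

Leaves are exactly the stored words that no other stored word extends.
Those words: "jiissss", "jisisrii", "jsisr", "jsjjrsi", "jsrsi", "ssjrjsi", "ssjrss"
Leaf count: 7

7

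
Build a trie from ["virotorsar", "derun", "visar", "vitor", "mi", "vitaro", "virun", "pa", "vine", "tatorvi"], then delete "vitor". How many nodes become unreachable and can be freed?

2

Walk "vitor" from the leaf back toward the root, removing each node that no remaining word uses.
The suffix "or" (2 nodes) is used only by "vitor"; the node for "vit" still has the child "a", so pruning stops there.
Nodes removed: 2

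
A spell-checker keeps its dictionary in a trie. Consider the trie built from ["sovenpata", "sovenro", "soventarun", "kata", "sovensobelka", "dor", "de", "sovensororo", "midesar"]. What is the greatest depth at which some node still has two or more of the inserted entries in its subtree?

Equivalently: take the maximum, over all pairs, of their longest common prefix length.
e.g. "sovensobelka" and "sovensororo" share the prefix "sovenso" of length 7; no pair shares a longer one.
Longest shared-prefix length: 7

7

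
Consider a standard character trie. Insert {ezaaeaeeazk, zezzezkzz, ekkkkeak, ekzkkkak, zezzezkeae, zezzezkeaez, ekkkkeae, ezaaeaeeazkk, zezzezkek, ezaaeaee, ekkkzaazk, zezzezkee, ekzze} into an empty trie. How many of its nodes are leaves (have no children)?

10

Leaves are exactly the stored words that no other stored word extends.
Those words: "ekkkkeae", "ekkkkeak", "ekkkzaazk", "ekzkkkak", "ekzze", "ezaaeaeeazkk", "zezzezkeaez", "zezzezkee", "zezzezkek", "zezzezkzz"
Leaf count: 10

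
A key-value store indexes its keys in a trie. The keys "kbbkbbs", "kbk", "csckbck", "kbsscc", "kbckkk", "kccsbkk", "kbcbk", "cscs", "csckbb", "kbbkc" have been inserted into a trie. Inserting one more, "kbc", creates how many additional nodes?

Every character of "kbc" already lies on an existing path (it is a prefix of some stored word).
No new nodes are needed: 0.

0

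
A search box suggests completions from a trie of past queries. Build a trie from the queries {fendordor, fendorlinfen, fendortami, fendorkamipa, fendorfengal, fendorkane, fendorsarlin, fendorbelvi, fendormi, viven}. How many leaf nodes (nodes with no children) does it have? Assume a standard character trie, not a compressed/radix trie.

10

Leaves are exactly the stored words that no other stored word extends.
Those words: "fendorbelvi", "fendordor", "fendorfengal", "fendorkamipa", "fendorkane", "fendorlinfen", "fendormi", "fendorsarlin", "fendortami", "viven"
Leaf count: 10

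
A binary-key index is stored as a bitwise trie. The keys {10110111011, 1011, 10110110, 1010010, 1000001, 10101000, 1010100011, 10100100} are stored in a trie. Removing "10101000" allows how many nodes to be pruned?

0

A node on "10101000"'s path can go only if nothing else ends at it or branches off below it.
Every node on "10101000" is still needed (e.g. by "1010100011"), so nothing is freed.
Nodes removed: 0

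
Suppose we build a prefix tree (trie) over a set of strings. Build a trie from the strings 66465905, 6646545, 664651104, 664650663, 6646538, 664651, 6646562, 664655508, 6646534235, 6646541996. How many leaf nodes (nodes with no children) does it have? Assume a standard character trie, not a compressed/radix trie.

9

A leaf is a node with no children — equivalently, the end of a word that is not a proper prefix of any other stored word.
Those words: "664650663", "664651104", "6646534235", "6646538", "6646541996", "6646545", "664655508", "6646562", "66465905"
Leaf count: 9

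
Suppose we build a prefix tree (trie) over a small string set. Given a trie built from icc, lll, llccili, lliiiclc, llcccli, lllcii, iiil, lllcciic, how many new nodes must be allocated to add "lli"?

0

Every character of "lli" already lies on an existing path (it is a prefix of some stored word).
No new nodes are needed: 0.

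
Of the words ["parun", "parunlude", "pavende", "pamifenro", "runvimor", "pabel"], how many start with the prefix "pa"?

Filter for entries beginning with "pa":
Words under "pa": pabel, pamifenro, parun, parunlude, pavende
Count: 5

5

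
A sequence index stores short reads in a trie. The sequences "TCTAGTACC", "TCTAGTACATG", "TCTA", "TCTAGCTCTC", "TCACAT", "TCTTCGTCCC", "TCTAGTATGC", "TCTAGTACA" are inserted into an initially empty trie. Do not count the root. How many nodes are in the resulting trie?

31

Trie structure (* marks end of a word):
(root)
└─ T
   └─ C
      ├─ A
      │  └─ C
      │     └─ A
      │        └─ T *
      └─ T
         ├─ A *
         │  └─ G
         │     ├─ C
         │     │  └─ T
         │     │     └─ C
         │     │        └─ T
         │     │           └─ C *
         │     └─ T
         │        └─ A
         │           ├─ C
         │           │  ├─ A *
         │           │  │  └─ T
         │           │  │     └─ G *
         │           │  └─ C *
         │           └─ T
         │              └─ G
         │                 └─ C *
         └─ T
            └─ C
               └─ G
                  └─ T
                     └─ C
                        └─ C
                           └─ C *
Counting every labelled node above: 31.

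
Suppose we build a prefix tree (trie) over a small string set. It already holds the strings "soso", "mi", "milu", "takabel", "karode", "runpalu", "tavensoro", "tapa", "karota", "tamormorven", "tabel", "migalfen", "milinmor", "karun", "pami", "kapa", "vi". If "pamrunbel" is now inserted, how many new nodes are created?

Walking "pamrunbel" from the root, the first 3 characters ("pam") follow existing edges; "r" is the first miss.
New nodes needed: |"pamrunbel"| − 3 = 9 − 3 = 6.

6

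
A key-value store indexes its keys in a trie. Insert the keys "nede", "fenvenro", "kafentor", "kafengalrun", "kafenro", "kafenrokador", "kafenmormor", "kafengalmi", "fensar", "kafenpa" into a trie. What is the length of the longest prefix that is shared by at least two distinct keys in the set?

The deepest shared node is where two words last agree before diverging.
e.g. "kafengalmi" and "kafengalrun" share the prefix "kafengal" of length 8; no pair shares a longer one.
Longest shared-prefix length: 8

8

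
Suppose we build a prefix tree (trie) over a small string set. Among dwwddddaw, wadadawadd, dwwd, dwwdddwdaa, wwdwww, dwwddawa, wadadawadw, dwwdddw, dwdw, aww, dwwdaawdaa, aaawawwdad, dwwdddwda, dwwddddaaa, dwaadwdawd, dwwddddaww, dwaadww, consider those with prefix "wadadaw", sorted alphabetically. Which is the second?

wadadawadw

Words with prefix "wadadaw", in lexicographic order: "wadadawadd", "wadadawadw"
The 2nd is wadadawadw.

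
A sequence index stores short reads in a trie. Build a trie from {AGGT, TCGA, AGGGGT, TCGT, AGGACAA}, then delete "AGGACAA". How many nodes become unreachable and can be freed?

4

A node on "AGGACAA"'s path can go only if nothing else ends at it or branches off below it.
The suffix "ACAA" (4 nodes) is used only by "AGGACAA"; the node for "AGG" still has the child "T", so pruning stops there.
Nodes removed: 4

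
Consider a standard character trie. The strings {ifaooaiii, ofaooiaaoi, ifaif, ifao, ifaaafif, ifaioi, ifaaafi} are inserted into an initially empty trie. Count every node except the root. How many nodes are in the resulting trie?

Count nodes per top-level branch (shared prefixes stored once):
  'i'-branch (ifaaafi, ifaaafif, ifaif, ifaioi, ifao, ifaooaiii): 18 nodes
  'o'-branch (ofaooiaaoi): 10 nodes
Sum: 28

28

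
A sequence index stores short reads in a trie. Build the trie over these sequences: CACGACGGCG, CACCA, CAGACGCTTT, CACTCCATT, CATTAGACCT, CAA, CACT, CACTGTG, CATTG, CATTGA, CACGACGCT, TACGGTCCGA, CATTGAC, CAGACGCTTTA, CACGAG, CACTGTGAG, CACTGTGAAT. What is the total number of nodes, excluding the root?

59

For each word, the new-node count is its length minus the longest prefix already in the trie:
  "CACGACGGCG" → 10 new (C, A, C, G, A, C, G, G, C, G)
  "CACCA" → prefix "CAC" already present; 2 new (C, A)
  "CAGACGCTTT" → prefix "CA" already present; 8 new (G, A, C, G, C, T, T, T)
  "CACTCCATT" → prefix "CAC" already present; 6 new (T, C, C, A, T, T)
  "CATTAGACCT" → prefix "CA" already present; 8 new (T, T, A, G, A, C, C, T)
  "CAA" → prefix "CA" already present; 1 new (A)
  "CACT" → prefix "CACT" already present; 0 new (none)
  "CACTGTG" → prefix "CACT" already present; 3 new (G, T, G)
  "CATTG" → prefix "CATT" already present; 1 new (G)
  "CATTGA" → prefix "CATTG" already present; 1 new (A)
  "CACGACGCT" → prefix "CACGACG" already present; 2 new (C, T)
  "TACGGTCCGA" → 10 new (T, A, C, G, G, T, C, C, G, A)
  "CATTGAC" → prefix "CATTGA" already present; 1 new (C)
  "CAGACGCTTTA" → prefix "CAGACGCTTT" already present; 1 new (A)
  "CACGAG" → prefix "CACGA" already present; 1 new (G)
  "CACTGTGAG" → prefix "CACTGTG" already present; 2 new (A, G)
  "CACTGTGAAT" → prefix "CACTGTGA" already present; 2 new (A, T)
Total nodes = 10 + 2 + 8 + 6 + 8 + 1 + 0 + 3 + 1 + 1 + 2 + 10 + 1 + 1 + 1 + 2 + 2 = 59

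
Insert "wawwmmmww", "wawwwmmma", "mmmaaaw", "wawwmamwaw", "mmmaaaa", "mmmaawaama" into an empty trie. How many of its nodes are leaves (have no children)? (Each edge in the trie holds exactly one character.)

6

Leaves are exactly the stored words that no other stored word extends.
Those words: "mmmaaaa", "mmmaaaw", "mmmaawaama", "wawwmamwaw", "wawwmmmww", "wawwwmmma"
Leaf count: 6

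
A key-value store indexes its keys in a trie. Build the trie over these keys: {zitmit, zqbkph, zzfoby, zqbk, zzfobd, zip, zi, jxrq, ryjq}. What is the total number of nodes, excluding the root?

For each word, the new-node count is its length minus the longest prefix already in the trie:
  "zitmit" → 6 new (z, i, t, m, i, t)
  "zqbkph" → prefix "z" already present; 5 new (q, b, k, p, h)
  "zzfoby" → prefix "z" already present; 5 new (z, f, o, b, y)
  "zqbk" → prefix "zqbk" already present; 0 new (none)
  "zzfobd" → prefix "zzfob" already present; 1 new (d)
  "zip" → prefix "zi" already present; 1 new (p)
  "zi" → prefix "zi" already present; 0 new (none)
  "jxrq" → 4 new (j, x, r, q)
  "ryjq" → 4 new (r, y, j, q)
Total nodes = 6 + 5 + 5 + 0 + 1 + 1 + 0 + 4 + 4 = 26

26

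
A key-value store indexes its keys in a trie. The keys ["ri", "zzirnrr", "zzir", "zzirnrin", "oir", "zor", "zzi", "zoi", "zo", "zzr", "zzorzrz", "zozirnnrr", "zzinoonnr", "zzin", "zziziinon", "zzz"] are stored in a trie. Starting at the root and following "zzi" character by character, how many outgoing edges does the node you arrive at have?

3

Walk "zzi" from the root, arriving at one node.
Characters that immediately follow "zzi" among the stored strings: {n, r, z}.
That node has 3 child edges.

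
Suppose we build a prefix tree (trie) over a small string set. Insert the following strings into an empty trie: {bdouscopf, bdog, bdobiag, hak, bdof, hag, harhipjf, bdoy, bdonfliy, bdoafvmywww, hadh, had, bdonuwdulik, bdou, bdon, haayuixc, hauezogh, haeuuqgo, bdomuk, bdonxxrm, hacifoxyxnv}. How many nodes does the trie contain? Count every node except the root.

For each word, the new-node count is its length minus the longest prefix already in the trie:
  "bdouscopf" → 9 new (b, d, o, u, s, c, o, p, f)
  "bdog" → prefix "bdo" already present; 1 new (g)
  "bdobiag" → prefix "bdo" already present; 4 new (b, i, a, g)
  "hak" → 3 new (h, a, k)
  "bdof" → prefix "bdo" already present; 1 new (f)
  "hag" → prefix "ha" already present; 1 new (g)
  "harhipjf" → prefix "ha" already present; 6 new (r, h, i, p, j, f)
  "bdoy" → prefix "bdo" already present; 1 new (y)
  "bdonfliy" → prefix "bdo" already present; 5 new (n, f, l, i, y)
  "bdoafvmywww" → prefix "bdo" already present; 8 new (a, f, v, m, y, w, w, w)
  "hadh" → prefix "ha" already present; 2 new (d, h)
  "had" → prefix "had" already present; 0 new (none)
  "bdonuwdulik" → prefix "bdon" already present; 7 new (u, w, d, u, l, i, k)
  "bdou" → prefix "bdou" already present; 0 new (none)
  "bdon" → prefix "bdon" already present; 0 new (none)
  "haayuixc" → prefix "ha" already present; 6 new (a, y, u, i, x, c)
  "hauezogh" → prefix "ha" already present; 6 new (u, e, z, o, g, h)
  "haeuuqgo" → prefix "ha" already present; 6 new (e, u, u, q, g, o)
  "bdomuk" → prefix "bdo" already present; 3 new (m, u, k)
  "bdonxxrm" → prefix "bdon" already present; 4 new (x, x, r, m)
  "hacifoxyxnv" → prefix "ha" already present; 9 new (c, i, f, o, x, y, x, n, v)
Total nodes = 9 + 1 + 4 + 3 + 1 + 1 + 6 + 1 + 5 + 8 + 2 + 0 + 7 + 0 + 0 + 6 + 6 + 6 + 3 + 4 + 9 = 82

82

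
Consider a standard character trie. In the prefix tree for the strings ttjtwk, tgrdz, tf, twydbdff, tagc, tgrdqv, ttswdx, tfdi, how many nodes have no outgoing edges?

Leaves are exactly the stored words that no other stored word extends.
Those words: "tagc", "tfdi", "tgrdqv", "tgrdz", "ttjtwk", "ttswdx", "twydbdff"
Leaf count: 7

7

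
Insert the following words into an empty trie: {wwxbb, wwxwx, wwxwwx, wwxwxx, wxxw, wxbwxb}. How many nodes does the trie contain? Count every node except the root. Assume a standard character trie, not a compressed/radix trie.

Trie structure (* marks end of a word):
(root)
└─ w
   ├─ w
   │  └─ x
   │     ├─ b
   │     │  └─ b *
   │     └─ w
   │        ├─ w
   │        │  └─ x *
   │        └─ x *
   │           └─ x *
   └─ x
      ├─ b
      │  └─ w
      │     └─ x
      │        └─ b *
      └─ x
         └─ w *
Counting every labelled node above: 17.

17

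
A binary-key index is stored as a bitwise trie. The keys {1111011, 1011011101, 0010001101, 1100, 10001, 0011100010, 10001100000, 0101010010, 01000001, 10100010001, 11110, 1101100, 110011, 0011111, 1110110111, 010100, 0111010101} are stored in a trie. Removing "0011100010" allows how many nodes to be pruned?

5

A node on "0011100010"'s path can go only if nothing else ends at it or branches off below it.
The suffix "00010" (5 nodes) is used only by "0011100010"; the node for "00111" still has the child "1", so pruning stops there.
Nodes removed: 5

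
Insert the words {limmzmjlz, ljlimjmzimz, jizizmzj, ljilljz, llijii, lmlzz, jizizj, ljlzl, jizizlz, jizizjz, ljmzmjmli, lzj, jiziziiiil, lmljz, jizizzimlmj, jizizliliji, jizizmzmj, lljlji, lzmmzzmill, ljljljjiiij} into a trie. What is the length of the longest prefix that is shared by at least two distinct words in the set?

Look for the deepest trie node that still has at least two words in its subtree.
"jizizmzj" and "jizizmzmj" agree on "jizizmz" (7 characters) before diverging; nothing deeper is shared.
Longest shared-prefix length: 7

7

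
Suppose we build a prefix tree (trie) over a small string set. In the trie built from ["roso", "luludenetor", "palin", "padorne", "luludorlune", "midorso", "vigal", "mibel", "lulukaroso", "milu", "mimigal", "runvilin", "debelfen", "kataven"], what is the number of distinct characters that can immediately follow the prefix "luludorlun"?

1

The children of the "luludorlun" node are the distinct next characters among strings starting with "luludorlun".
Distinct next characters after "luludorlun": e.
That node has 1 child edge.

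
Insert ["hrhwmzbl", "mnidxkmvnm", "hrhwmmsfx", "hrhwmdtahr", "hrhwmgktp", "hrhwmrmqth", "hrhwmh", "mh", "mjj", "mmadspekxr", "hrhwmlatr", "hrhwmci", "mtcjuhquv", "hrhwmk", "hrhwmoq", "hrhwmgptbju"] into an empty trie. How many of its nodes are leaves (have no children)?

16

A leaf is a node with no children — equivalently, the end of a word that is not a proper prefix of any other stored word.
Those words: "hrhwmci", "hrhwmdtahr", "hrhwmgktp", "hrhwmgptbju", "hrhwmh", "hrhwmk", "hrhwmlatr", "hrhwmmsfx", "hrhwmoq", "hrhwmrmqth", "hrhwmzbl", "mh", "mjj", "mmadspekxr", "mnidxkmvnm", "mtcjuhquv"
Leaf count: 16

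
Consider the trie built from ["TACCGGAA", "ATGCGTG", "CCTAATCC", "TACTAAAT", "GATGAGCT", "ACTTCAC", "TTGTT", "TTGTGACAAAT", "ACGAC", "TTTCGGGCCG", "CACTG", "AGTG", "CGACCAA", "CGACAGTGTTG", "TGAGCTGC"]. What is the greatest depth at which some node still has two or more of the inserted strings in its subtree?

Look for the deepest trie node that still has at least two words in its subtree.
"CGACAGTGTTG" and "CGACCAA" agree on "CGAC" (4 characters) before diverging; nothing deeper is shared.
Longest shared-prefix length: 4

4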